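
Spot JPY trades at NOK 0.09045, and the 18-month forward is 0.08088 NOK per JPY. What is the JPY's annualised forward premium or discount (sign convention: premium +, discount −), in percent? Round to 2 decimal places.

T = 18/12 years.
Period premium: (0.08088 − 0.09045)/0.09045 = -0.1058043.
Per annum: -0.1058043 / (18/12) = -0.070536 = -7.05%.

-7.05%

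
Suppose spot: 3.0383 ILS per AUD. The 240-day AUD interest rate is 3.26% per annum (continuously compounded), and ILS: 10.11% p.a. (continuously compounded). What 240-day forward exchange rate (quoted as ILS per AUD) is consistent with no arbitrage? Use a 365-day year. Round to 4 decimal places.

3.1783

T = 240/365 years.
Growth of 1 ILS over T: e^(0.1011×240/365) = 1.0687361.
AUD growth factor: e^(0.0326×240/365) = 1.021667.
CIP: F = S · (grow ILS)/(grow AUD) = 3.0383 × 1.0687361/1.021667 = 3.178277 ILS per AUD.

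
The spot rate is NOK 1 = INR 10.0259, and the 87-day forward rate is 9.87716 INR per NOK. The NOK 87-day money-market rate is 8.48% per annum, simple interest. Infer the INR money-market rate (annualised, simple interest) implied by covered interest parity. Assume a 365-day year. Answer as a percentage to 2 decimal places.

T = 87/365 years.
F/S = 9.87716/10.0259 = 0.9851644 = (growth of INR) / (growth of NOK).
The NOK side grows by 1 + 0.0848×87/365 = 1.0202126.
Hence g_INR = 1.0050771.
r = (1.0050771 − 1)/(87/365) = 0.021300 → 2.13%.

2.13%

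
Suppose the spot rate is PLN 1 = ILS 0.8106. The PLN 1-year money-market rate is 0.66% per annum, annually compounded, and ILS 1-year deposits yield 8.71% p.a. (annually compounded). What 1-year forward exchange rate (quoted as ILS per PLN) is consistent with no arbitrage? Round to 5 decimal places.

T = 1 year.
ILS growth factor: (1 + 0.0871)^1 = 1.087100.
Growth of 1 PLN over T: (1 + 0.0066)^1 = 1.006600.
So F = 0.8106 × 1.087100 / 1.006600 = 0.8754255 (ILS/PLN).

0.87543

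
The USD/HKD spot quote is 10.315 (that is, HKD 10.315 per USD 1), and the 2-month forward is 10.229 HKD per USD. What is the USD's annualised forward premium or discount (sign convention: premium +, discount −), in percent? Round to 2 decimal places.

-5.00%

T = 2/12 years.
(F − S)/S = (10.229 − 10.315)/10.315 = -0.0083374.
Annualise by dividing by T: -0.0083374 / (2/12) = -0.050024 → -5.00%.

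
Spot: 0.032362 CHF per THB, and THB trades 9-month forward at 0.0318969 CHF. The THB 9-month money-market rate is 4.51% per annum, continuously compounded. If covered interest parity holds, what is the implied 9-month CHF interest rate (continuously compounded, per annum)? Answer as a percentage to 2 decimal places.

2.58%

T = 9/12 years.
CIP gives F = S · g_CHF/g_THB, so g_CHF/g_THB = 0.0318969/0.032362 = 0.9856282.
THB growth factor: e^(0.0451×9/12) = 1.0344036.
That pins the CHF growth at 1.0195374.
r = ln(1.0195374)/(9/12) = 0.025799 → 2.58%.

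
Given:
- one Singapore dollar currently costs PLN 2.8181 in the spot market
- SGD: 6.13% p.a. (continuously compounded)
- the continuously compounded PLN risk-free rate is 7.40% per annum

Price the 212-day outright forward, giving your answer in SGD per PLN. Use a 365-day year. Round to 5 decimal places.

0.35224

T = 212/365 years.
PLN growth factor: e^(0.0740×212/365) = 1.0439179.
Growth of 1 SGD over T: e^(0.0613×212/365) = 1.0362458.
Forward (PLN per SGD) = 2.8181 × 1.0439179 / 1.0362458 = 2.838964.
Quoted the other way: 1/2.838964 = 0.35224 SGD per PLN.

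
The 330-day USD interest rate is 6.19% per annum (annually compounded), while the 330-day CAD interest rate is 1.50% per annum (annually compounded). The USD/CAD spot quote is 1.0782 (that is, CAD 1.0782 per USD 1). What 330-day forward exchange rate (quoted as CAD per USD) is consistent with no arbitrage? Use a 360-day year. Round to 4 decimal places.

1.0345

T = 330/360 years.
Growth of 1 CAD over T: (1 + 0.0150)^(330/360) = 1.0137415.
Growth of 1 USD over T: (1 + 0.0619)^(330/360) = 1.0565985.
CIP: F = S · (grow CAD)/(grow USD) = 1.0782 × 1.0137415/1.0565985 = 1.034467 CAD per USD.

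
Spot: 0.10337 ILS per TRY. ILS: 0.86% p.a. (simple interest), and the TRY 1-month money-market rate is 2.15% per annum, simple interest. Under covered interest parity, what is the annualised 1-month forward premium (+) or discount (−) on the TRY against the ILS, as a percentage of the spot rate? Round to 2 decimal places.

-1.29%

T = 1/12 years.
CIP forward (ILS per TRY) = 0.10337 × 1.0007167/1.0017917 = 0.10325908.
Annualised premium = (F − S)/S × (1/T) = (0.10325908 − 0.10337)/0.10337 ÷ (1/12) = -1.29%.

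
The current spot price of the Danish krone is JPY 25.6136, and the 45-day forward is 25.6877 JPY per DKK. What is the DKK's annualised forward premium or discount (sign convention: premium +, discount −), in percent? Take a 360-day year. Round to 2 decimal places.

T = 45/360 years.
DKK trades forward at +0.28930% vs spot over the period.
×(1/T) gives 2.31% p.a.

+2.31%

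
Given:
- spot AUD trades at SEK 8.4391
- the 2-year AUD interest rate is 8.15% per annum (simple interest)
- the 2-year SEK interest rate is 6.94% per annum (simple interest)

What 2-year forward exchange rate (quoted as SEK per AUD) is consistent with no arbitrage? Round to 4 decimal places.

T = 2 years.
SEK accumulates by 1 + 0.0694×2 = 1.138800.
Growth of 1 AUD over T: 1 + 0.0815×2 = 1.163000.
CIP: F = S · (grow SEK)/(grow AUD) = 8.4391 × 1.138800/1.163000 = 8.263497 SEK per AUD.

8.2635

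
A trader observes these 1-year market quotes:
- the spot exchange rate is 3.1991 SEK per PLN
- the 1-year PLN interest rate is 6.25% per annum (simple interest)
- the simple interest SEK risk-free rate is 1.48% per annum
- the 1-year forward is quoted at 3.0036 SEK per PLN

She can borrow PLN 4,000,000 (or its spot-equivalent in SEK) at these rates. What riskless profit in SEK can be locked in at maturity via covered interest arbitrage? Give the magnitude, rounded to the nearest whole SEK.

T = 1 year.
Keep in PLN, deliver into the forward: 4,000,000·1.062500·3.0036 = SEK 12,765,300.00.
Swap to SEK now, deposit: 4,000,000·3.1991·1.014800 = SEK 12,985,786.72.
The quoted forward undervalues PLN, so borrow PLN, convert to SEK at spot, deposit the SEK at 1.48%, and buy PLN forward at 3.0036 to cover the loan.
Profit = 12,985,786.72 − 12,765,300.00 = SEK 220,487.

SEK 220,487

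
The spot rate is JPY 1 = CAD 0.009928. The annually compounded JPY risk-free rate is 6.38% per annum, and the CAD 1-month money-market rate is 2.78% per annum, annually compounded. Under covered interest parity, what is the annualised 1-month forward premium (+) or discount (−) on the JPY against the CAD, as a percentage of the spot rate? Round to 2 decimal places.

-3.44%

T = 1/12 years.
F = S · g_CAD/g_JPY = 0.009928 × 1.0022877/1.0051673 = 0.009899558.
Annualised premium = (F − S)/S × (1/T) = (0.009899558 − 0.009928)/0.009928 ÷ (1/12) = -3.44%.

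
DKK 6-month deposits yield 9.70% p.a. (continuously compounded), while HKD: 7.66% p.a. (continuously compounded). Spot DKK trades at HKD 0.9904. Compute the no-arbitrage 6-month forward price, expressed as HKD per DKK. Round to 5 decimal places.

T = 6/12 years.
HKD growth factor: e^(0.0766×6/12) = 1.0390429.
DKK accumulates by e^(0.0970×6/12) = 1.0496954.
So F = 0.9904 × 1.0390429 / 1.0496954 = 0.9803492 (HKD/DKK).

0.98035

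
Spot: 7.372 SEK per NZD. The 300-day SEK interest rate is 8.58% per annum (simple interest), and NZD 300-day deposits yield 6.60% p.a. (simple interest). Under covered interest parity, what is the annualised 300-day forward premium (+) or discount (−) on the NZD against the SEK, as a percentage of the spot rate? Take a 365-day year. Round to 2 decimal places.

T = 300/365 years.
F = S · g_SEK/g_NZD = 7.372 × 1.0705205/1.0542466 = 7.485798.
(F − S)/S ÷ T = (7.485798 − 7.372)/7.372/(300/365) = 0.018781 → 1.88%.

+1.88%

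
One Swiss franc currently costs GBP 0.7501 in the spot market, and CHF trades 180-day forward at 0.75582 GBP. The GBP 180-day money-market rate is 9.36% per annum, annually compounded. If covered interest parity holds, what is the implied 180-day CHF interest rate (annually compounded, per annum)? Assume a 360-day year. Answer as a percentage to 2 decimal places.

T = 180/360 years.
CIP gives F = S · g_GBP/g_CHF, so g_GBP/g_CHF = 0.75582/0.7501 = 1.0076256.
The GBP side grows by (1 + 0.0936)^(180/360) = 1.0457533.
That pins the CHF growth at 1.0378392.
r = 1.0378392^(360/180) − 1 = 0.077110 → 7.71%.

7.71%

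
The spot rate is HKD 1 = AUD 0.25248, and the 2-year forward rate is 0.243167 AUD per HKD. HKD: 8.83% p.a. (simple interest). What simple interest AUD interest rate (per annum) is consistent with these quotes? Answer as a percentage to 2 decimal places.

6.66%

T = 2 years.
CIP gives F = S · g_AUD/g_HKD, so g_AUD/g_HKD = 0.243167/0.25248 = 0.9631139.
The HKD side grows by 1 + 0.0883×2 = 1.176600.
That pins the AUD growth at 1.1331998.
r = (1.1331998 − 1)/2 = 0.066600 → 6.66%.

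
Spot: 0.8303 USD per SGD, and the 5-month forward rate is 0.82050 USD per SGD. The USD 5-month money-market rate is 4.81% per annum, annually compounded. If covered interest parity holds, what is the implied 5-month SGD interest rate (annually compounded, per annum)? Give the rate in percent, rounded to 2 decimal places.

7.84%

T = 5/12 years.
CIP gives F = S · g_USD/g_SGD, so g_USD/g_SGD = 0.8205/0.8303 = 0.9881970.
USD growth factor: (1 + 0.0481)^(5/12) = 1.0197674.
Hence g_SGD = 1.0319475.
Annualise: 1.0319475^(12/5) − 1 = 0.078396 = 7.84%.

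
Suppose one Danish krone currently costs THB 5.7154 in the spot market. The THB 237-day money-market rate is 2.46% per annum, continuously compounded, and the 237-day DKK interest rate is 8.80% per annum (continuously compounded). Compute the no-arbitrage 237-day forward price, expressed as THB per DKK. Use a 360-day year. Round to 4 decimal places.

T = 237/360 years.
Growth of 1 THB over T: e^(0.0246×237/360) = 1.0163268.
DKK accumulates by e^(0.0880×237/360) = 1.0596444.
So F = 5.7154 × 1.0163268 / 1.0596444 = 5.481758 (THB/DKK).

5.4818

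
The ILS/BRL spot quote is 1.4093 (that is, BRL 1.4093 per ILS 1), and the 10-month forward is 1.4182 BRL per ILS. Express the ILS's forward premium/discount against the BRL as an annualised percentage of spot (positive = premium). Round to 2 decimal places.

T = 10/12 years.
(F − S)/S = (1.4182 − 1.4093)/1.4093 = 0.0063152.
×(1/T) gives 0.76% p.a.

+0.76%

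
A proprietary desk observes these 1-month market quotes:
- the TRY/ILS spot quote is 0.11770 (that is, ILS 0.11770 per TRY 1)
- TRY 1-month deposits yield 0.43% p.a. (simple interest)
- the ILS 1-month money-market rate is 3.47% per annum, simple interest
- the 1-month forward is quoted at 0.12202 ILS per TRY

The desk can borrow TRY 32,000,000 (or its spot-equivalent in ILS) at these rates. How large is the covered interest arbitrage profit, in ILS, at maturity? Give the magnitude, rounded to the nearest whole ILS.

ILS 128,748

T = 1/12 years.
Route A — deposit TRY, sell forward: 32,000,000 × 1.000358333 × 0.12202 = ILS 3,906,039.16.
Route B — convert at spot, deposit ILS: 32,000,000 × 0.11770 × 1.002891667 = ILS 3,777,291.17.
The quoted forward overvalues TRY, so borrow ILS, buy TRY at spot, deposit the TRY at 0.43%, and sell the proceeds forward at 0.12202.
Profit = 3,906,039.16 − 3,777,291.17 = ILS 128,748.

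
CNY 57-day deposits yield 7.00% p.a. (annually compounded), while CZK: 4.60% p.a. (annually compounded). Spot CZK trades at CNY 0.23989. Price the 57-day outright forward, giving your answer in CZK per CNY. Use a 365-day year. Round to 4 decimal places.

4.1538

T = 57/365 years.
CNY growth factor: (1 + 0.0700)^(57/365) = 1.0106219.
CZK accumulates by (1 + 0.0460)^(57/365) = 1.007048.
CIP: F = S · (grow CNY)/(grow CZK) = 0.23989 × 1.0106219/1.007048 = 0.2407413 CNY per CZK.
Quoted the other way: 1/0.2407413 = 4.1538 CZK per CNY.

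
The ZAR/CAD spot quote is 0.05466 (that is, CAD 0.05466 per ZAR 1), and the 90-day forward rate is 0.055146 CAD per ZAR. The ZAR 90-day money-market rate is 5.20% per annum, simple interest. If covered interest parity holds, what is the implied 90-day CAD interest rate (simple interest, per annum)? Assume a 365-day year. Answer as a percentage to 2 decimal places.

8.85%

T = 90/365 years.
CIP gives F = S · g_CAD/g_ZAR, so g_CAD/g_ZAR = 0.055146/0.05466 = 1.0088913.
ZAR growth factor: 1 + 0.0520×90/365 = 1.0128219.
That pins the CAD growth at 1.0218272.
(1.0218272 − 1)/T = 0.088521, i.e. 8.85%.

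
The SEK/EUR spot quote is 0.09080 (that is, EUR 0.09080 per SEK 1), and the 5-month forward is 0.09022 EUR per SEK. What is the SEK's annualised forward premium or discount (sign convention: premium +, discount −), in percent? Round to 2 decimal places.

-1.53%

T = 5/12 years.
Period premium: (0.09022 − 0.0908)/0.0908 = -0.0063877.
Annualise by dividing by T: -0.0063877 / (5/12) = -0.015330 → -1.53%.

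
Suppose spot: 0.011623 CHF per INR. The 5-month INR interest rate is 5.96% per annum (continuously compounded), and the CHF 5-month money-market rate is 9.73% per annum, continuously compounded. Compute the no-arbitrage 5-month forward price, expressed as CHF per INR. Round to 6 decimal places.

T = 5/12 years.
CHF growth factor: e^(0.0973×5/12) = 1.0413747.
INR accumulates by e^(0.0596×5/12) = 1.0251442.
So F = 0.011623 × 1.0413747 / 1.0251442 = 0.01180702 (CHF/INR).

0.011807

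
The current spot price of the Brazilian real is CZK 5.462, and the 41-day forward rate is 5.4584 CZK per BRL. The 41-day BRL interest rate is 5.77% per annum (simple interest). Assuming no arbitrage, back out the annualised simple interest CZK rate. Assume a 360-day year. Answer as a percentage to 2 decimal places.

5.19%

T = 41/360 years.
By CIP, F/S equals the CZK-to-BRL growth ratio: 5.4584/5.462 = 0.9993409.
BRL growth factor: 1 + 0.0577×41/360 = 1.0065714.
Hence g_CZK = 1.005908.
r = (1.005908 − 1)/(41/360) = 0.051875 → 5.19%.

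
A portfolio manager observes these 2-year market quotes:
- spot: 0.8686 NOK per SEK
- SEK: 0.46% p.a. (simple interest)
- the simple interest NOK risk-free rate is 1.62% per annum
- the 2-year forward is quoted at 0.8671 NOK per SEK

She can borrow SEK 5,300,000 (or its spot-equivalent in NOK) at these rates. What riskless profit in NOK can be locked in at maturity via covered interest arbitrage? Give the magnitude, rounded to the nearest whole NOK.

T = 2 years.
Keep in SEK, deliver into the forward: 5,300,000·1.009200·0.8671 = NOK 4,637,909.80.
Swap to NOK now, deposit: 5,300,000·0.8686·1.032400 = NOK 4,752,735.99.
The quoted forward undervalues SEK, so borrow SEK, convert to NOK at spot, deposit the NOK at 1.62%, and buy SEK forward at 0.8671 to cover the loan.
Arbitrage profit = |4,637,909.80 − 4,752,735.99| = NOK 114,826.

NOK 114,826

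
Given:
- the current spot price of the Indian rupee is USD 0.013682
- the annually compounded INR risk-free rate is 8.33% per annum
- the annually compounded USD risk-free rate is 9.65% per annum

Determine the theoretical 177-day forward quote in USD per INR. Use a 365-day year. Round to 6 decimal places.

T = 177/365 years.
USD growth factor: (1 + 0.0965)^(177/365) = 1.0456864.
INR accumulates by (1 + 0.0833)^(177/365) = 1.0395629.
Forward (USD per INR) = 0.013682 × 1.0456864 / 1.0395629 = 0.01376259.

0.013763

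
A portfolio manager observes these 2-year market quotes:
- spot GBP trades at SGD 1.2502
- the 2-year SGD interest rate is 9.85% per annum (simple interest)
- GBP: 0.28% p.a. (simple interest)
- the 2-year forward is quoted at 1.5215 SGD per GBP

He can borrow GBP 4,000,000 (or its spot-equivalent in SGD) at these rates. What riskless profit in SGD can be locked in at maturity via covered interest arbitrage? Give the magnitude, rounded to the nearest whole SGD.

T = 2 years.
Route A — deposit GBP, sell forward: 4,000,000 × 1.005600 × 1.5215 = SGD 6,120,081.60.
Route B — convert at spot, deposit SGD: 4,000,000 × 1.2502 × 1.197000 = SGD 5,985,957.60.
The quoted forward overvalues GBP, so borrow SGD, buy GBP at spot, deposit the GBP at 0.28%, and sell the proceeds forward at 1.5215.
The gap between the two covered legs is SGD 134,124.

SGD 134,124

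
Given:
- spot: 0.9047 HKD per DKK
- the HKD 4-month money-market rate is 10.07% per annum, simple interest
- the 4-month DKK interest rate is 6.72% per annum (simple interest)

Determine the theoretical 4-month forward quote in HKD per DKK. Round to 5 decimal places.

0.91458

T = 4/12 years.
Growth of 1 HKD over T: 1 + 0.1007×4/12 = 1.0335667.
DKK growth factor: 1 + 0.0672×4/12 = 1.022400.
CIP: F = S · (grow HKD)/(grow DKK) = 0.9047 × 1.0335667/1.022400 = 0.9145812 HKD per DKK.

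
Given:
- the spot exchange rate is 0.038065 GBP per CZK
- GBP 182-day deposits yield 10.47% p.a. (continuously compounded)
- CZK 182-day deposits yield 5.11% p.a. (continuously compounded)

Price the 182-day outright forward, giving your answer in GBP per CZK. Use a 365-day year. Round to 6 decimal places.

0.039096

T = 182/365 years.
GBP accumulates by e^(0.1047×182/365) = 1.0535934.
CZK accumulates by e^(0.0511×182/365) = 1.0258074.
Forward (GBP per CZK) = 0.038065 × 1.0535934 / 1.0258074 = 0.03909606.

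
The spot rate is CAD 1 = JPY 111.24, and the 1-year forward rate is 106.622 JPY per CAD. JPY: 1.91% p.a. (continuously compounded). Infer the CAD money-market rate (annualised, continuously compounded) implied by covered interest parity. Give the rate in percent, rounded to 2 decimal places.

6.15%

T = 1 year.
CIP gives F = S · g_JPY/g_CAD, so g_JPY/g_CAD = 106.622/111.24 = 0.9584862.
JPY growth factor: e^(0.0191×1) = 1.0192836.
That pins the CAD growth at 1.0634306.
Take logs: ln 1.0634306 / 1 = 0.061500, so 6.15%.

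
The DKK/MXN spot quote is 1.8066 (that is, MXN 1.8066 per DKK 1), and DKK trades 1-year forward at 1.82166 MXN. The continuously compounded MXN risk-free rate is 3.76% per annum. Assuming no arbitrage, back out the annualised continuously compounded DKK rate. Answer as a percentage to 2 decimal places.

T = 1 year.
F/S = 1.82166/1.8066 = 1.0083361 = (growth of MXN) / (growth of DKK).
MXN growth factor: e^(0.0376×1) = 1.0383158.
That pins the DKK growth at 1.0297319.
r = ln(1.0297319)/1 = 0.029298 → 2.93%.

2.93%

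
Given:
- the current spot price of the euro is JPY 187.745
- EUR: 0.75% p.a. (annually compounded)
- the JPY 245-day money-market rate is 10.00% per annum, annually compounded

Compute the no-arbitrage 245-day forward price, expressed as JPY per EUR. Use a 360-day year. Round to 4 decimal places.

199.3104

T = 245/360 years.
Growth of 1 JPY over T: (1 + 0.1000)^(245/360) = 1.067013764.
EUR accumulates by (1 + 0.0075)^(245/360) = 1.005098072.
Forward (JPY per EUR) = 187.745 × 1.067013764 / 1.005098072 = 199.310400.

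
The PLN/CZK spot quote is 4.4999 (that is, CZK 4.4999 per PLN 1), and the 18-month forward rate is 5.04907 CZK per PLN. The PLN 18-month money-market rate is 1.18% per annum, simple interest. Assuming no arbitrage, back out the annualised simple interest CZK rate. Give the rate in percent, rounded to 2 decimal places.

9.46%

T = 18/12 years.
F/S = 5.04907/4.4999 = 1.1220405 = (growth of CZK) / (growth of PLN).
The PLN side grows by 1 + 0.0118×18/12 = 1.017700.
Hence g_CZK = 1.1419006.
r = (1.1419006 − 1)/(18/12) = 0.094600 → 9.46%.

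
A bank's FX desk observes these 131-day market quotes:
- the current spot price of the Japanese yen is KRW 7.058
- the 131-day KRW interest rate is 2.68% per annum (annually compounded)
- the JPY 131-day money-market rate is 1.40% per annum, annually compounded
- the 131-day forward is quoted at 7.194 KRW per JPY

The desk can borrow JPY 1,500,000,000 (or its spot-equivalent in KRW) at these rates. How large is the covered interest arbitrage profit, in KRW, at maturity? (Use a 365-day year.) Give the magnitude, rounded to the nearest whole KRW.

KRW 157,009,370

T = 131/365 years.
Keep in JPY, deliver into the forward: 1,500,000,000·1.005002279633·7.194 = KRW 10,844,979,599.52.
Swap to KRW now, deposit: 1,500,000,000·7.058·1.009537189892 = KRW 10,687,970,229.39.
The quoted forward overvalues JPY, so borrow KRW, buy JPY at spot, deposit the JPY at 1.40%, and sell the proceeds forward at 7.194.
Profit = 10,844,979,599.52 − 10,687,970,229.39 = KRW 157,009,370.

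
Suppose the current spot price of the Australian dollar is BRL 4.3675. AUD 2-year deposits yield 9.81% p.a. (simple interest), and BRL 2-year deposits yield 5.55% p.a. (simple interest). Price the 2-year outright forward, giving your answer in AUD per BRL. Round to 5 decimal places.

T = 2 years.
BRL growth factor: 1 + 0.0555×2 = 1.111000.
AUD accumulates by 1 + 0.0981×2 = 1.196200.
Forward (BRL per AUD) = 4.3675 × 1.111000 / 1.196200 = 4.056422.
Quoted the other way: 1/4.056422 = 0.24652 AUD per BRL.

0.24652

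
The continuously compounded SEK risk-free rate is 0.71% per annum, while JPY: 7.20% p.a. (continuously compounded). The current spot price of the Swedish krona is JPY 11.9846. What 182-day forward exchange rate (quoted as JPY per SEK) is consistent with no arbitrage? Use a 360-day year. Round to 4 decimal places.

T = 182/360 years.
JPY accumulates by e^(0.0720×182/360) = 1.03707059.
SEK growth factor: e^(0.0071×182/360) = 1.00359589.
So F = 11.9846 × 1.03707059 / 1.00359589 = 12.384343 (JPY/SEK).

12.3843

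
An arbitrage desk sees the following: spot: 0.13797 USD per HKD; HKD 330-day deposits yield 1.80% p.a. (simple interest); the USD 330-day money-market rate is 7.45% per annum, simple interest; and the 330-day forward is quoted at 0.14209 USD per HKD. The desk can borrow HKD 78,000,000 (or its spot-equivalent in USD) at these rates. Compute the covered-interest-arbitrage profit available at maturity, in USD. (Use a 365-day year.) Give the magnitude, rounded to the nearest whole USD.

T = 330/365 years.
Keep in HKD, deliver into the forward: 78,000,000·1.0162739726·0.14209 = USD 11,263,384.76.
Swap to USD now, deposit: 78,000,000·0.13797·1.0673561644 = USD 11,486,524.14.
The quoted forward undervalues HKD, so borrow HKD, convert to USD at spot, deposit the USD at 7.45%, and buy HKD forward at 0.14209 to cover the loan.
Profit = 11,486,524.14 − 11,263,384.76 = USD 223,139.

USD 223,139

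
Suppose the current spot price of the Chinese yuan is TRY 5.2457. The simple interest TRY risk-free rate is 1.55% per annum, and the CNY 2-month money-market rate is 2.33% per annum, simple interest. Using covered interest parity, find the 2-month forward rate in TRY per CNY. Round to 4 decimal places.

5.2389

T = 2/12 years.
Growth of 1 TRY over T: 1 + 0.0155×2/12 = 1.0025833.
Growth of 1 CNY over T: 1 + 0.0233×2/12 = 1.0038833.
CIP: F = S · (grow TRY)/(grow CNY) = 5.2457 × 1.0025833/1.0038833 = 5.238907 TRY per CNY.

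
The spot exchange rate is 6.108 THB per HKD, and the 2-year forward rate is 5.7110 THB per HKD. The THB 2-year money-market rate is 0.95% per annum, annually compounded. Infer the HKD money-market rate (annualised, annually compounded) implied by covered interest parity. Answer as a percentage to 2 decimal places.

4.40%

T = 2 years.
By CIP, F/S equals the THB-to-HKD growth ratio: 5.711/6.108 = 0.9350033.
THB growth factor: (1 + 0.0095)^2 = 1.0190903.
So the HKD growth factor = 1.0899323.
r = 1.0899323^(1/2) − 1 = 0.043998 → 4.40%.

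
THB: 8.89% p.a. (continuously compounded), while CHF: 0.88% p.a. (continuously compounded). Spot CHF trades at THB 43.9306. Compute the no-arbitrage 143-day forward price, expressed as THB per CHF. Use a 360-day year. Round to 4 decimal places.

45.3508

T = 143/360 years.
THB growth factor: e^(0.0889×143/360) = 1.03594397.
CHF accumulates by e^(0.0088×143/360) = 1.00350167.
Forward (THB per CHF) = 43.9306 × 1.03594397 / 1.00350167 = 45.350837.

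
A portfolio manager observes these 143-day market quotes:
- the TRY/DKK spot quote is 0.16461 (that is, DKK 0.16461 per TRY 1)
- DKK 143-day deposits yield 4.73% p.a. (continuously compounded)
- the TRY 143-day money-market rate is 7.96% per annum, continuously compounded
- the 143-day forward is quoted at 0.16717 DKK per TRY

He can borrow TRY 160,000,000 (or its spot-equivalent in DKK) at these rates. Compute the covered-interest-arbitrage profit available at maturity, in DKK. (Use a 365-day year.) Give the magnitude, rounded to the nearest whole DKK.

DKK 764,256

T = 143/365 years.
Keep in TRY, deliver into the forward: 160,000,000·1.0316771236·0.16717 = DKK 27,594,474.36.
Swap to DKK now, deposit: 160,000,000·0.16461·1.0187040017 = DKK 26,830,218.52.
The quoted forward overvalues TRY, so borrow DKK, buy TRY at spot, deposit the TRY at 7.96%, and sell the proceeds forward at 0.16717.
The gap between the two covered legs is DKK 764,256.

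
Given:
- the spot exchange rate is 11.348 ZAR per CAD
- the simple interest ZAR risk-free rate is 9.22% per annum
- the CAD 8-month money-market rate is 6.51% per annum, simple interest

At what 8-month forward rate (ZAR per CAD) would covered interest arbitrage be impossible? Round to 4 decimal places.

11.5445

T = 8/12 years.
ZAR accumulates by 1 + 0.0922×8/12 = 1.06146667.
CAD growth factor: 1 + 0.0651×8/12 = 1.043400.
So F = 11.348 × 1.06146667 / 1.043400 = 11.544493 (ZAR/CAD).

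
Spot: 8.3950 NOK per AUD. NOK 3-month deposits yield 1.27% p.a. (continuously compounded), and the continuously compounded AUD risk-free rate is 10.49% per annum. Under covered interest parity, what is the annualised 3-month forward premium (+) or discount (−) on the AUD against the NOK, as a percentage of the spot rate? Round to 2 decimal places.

-9.11%

T = 3/12 years.
CIP forward (NOK per AUD) = 8.395 × 1.003180/1.0265719 = 8.2037080.
Annualised premium = (F − S)/S × (1/T) = (8.2037080 − 8.395)/8.395 ÷ (3/12) = -9.11%.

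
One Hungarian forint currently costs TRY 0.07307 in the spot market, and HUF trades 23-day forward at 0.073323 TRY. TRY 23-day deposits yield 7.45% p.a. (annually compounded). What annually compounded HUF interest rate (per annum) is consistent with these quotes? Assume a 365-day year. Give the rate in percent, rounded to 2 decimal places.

T = 23/365 years.
CIP gives F = S · g_TRY/g_HUF, so g_TRY/g_HUF = 0.073323/0.07307 = 1.0034624.
TRY growth factor: (1 + 0.0745)^(23/365) = 1.0045381.
That pins the HUF growth at 1.001072.
Annualise: 1.001072^(365/23) − 1 = 0.017148 = 1.71%.

1.71%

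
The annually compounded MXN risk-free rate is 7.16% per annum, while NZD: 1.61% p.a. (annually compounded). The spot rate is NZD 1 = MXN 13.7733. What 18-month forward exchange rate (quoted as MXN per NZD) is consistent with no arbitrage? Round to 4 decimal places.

14.9170

T = 18/12 years.
MXN growth factor: (1 + 0.0716)^(18/12) = 1.10930011.
NZD accumulates by (1 + 0.0161)^(18/12) = 1.02424694.
So F = 13.7733 × 1.10930011 / 1.02424694 = 14.917031 (MXN/NZD).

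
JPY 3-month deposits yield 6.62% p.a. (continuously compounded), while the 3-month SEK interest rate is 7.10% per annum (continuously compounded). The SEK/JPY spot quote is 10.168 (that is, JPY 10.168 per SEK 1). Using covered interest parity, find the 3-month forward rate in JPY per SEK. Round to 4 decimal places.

10.1558

T = 3/12 years.
JPY accumulates by e^(0.0662×3/12) = 1.01668771.
SEK accumulates by e^(0.0710×3/12) = 1.01790847.
So F = 10.168 × 1.01668771 / 1.01790847 = 10.155806 (JPY/SEK).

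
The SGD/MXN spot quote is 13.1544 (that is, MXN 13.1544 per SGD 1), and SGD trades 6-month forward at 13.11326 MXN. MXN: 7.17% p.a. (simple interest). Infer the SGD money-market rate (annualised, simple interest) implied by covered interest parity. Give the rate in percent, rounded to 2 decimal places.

7.82%

T = 6/12 years.
By CIP, F/S equals the MXN-to-SGD growth ratio: 13.11326/13.1544 = 0.9968725.
The MXN side grows by 1 + 0.0717×6/12 = 1.035850.
So the SGD growth factor = 1.0390998.
(1.0390998 − 1)/T = 0.078200, i.e. 7.82%.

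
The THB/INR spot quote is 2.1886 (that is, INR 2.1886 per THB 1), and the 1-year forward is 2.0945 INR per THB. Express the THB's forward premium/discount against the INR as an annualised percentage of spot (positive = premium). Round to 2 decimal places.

-4.30%

T = 1 year.
THB trades forward at -4.29955% vs spot over the period.
Per annum: -0.0429955 / 1 = -0.042995 = -4.30%.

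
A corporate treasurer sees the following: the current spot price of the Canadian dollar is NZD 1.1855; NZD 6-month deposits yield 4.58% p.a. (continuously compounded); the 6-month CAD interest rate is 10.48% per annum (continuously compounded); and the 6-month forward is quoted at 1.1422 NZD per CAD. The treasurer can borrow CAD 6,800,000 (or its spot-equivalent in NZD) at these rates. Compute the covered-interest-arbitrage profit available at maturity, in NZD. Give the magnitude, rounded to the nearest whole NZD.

NZD 63,336

T = 6/12 years.
Invest the CAD and cover forward: 6,800,000 × 1.053797177 × 1.1422 = NZD 8,184,800.52.
Convert at spot and invest in NZD: 6,800,000 × 1.1855 × 1.023164218 = NZD 8,248,136.03.
The quoted forward undervalues CAD, so borrow CAD, convert to NZD at spot, deposit the NZD at 4.58%, and buy CAD forward at 1.1422 to cover the loan.
Arbitrage profit = |8,184,800.52 − 8,248,136.03| = NZD 63,336.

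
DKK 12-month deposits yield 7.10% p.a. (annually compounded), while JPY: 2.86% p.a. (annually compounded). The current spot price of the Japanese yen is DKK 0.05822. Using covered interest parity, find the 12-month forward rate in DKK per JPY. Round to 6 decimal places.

T = 1 year.
DKK growth factor: (1 + 0.0710)^1 = 1.071000.
Growth of 1 JPY over T: (1 + 0.0286)^1 = 1.028600.
So F = 0.05822 × 1.071000 / 1.028600 = 0.06061989 (DKK/JPY).

0.060620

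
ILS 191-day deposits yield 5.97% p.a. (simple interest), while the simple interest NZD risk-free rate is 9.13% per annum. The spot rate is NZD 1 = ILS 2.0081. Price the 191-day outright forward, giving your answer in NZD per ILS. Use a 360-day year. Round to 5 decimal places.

0.50608

T = 191/360 years.
Growth of 1 ILS over T: 1 + 0.0597×191/360 = 1.0316742.
NZD growth factor: 1 + 0.0913×191/360 = 1.0484397.
Forward (ILS per NZD) = 2.0081 × 1.0316742 / 1.0484397 = 1.975989.
Quoted the other way: 1/1.975989 = 0.50608 NZD per ILS.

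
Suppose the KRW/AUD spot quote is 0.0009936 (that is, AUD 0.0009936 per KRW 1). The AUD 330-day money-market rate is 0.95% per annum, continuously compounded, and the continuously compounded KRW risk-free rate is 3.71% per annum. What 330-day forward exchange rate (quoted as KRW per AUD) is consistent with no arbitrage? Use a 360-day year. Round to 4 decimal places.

1032.2290

T = 330/360 years.
Growth of 1 AUD over T: e^(0.0095×330/360) = 1.0087463612.
Growth of 1 KRW over T: e^(0.0371×330/360) = 1.0345932283.
CIP: F = S · (grow AUD)/(grow KRW) = 0.0009936 × 1.0087463612/1.0345932283 = 0.0009687772518 AUD per KRW.
Quoted the other way: 1/0.0009687772518 = 1032.2290 KRW per AUD.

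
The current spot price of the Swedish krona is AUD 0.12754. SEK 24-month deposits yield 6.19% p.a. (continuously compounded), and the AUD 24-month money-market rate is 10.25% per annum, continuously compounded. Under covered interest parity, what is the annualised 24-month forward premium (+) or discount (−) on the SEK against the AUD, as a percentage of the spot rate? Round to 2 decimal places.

T = 2 years.
No-arbitrage forward: 0.12754 × 1.2275251 / 1.1317895 = 0.13832833 AUD/SEK.
Annualised premium = (F − S)/S × (1/T) = (0.13832833 − 0.12754)/0.12754 ÷ 2 = 4.23%.

+4.23%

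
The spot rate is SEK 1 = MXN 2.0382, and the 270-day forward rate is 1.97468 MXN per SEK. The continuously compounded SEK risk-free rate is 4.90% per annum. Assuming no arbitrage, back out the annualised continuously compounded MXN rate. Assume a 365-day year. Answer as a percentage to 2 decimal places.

0.62%

T = 270/365 years.
CIP gives F = S · g_MXN/g_SEK, so g_MXN/g_SEK = 1.97468/2.0382 = 0.9688352.
SEK growth factor: e^(0.0490×270/365) = 1.0369115.
That pins the MXN growth at 1.0045964.
r = ln(1.0045964)/(270/365) = 0.006199 → 0.62%.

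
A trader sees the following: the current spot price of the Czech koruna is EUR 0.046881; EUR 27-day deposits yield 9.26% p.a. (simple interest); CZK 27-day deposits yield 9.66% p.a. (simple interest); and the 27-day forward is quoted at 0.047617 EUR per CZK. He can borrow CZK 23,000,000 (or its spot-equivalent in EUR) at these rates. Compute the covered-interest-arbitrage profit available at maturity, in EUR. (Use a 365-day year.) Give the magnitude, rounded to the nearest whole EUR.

EUR 17,368

T = 27/365 years.
Keep in CZK, deliver into the forward: 23,000,000·1.007145753·0.047617 = EUR 1,103,016.96.
Swap to EUR now, deposit: 23,000,000·0.046881·1.006849863 = EUR 1,085,648.95.
The quoted forward overvalues CZK, so borrow EUR, buy CZK at spot, deposit the CZK at 9.66%, and sell the proceeds forward at 0.047617.
The gap between the two covered legs is EUR 17,368.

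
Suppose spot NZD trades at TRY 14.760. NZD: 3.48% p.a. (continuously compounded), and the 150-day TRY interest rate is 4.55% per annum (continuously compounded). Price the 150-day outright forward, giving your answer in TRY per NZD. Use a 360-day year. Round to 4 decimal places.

T = 150/360 years.
TRY growth factor: e^(0.0455×150/360) = 1.01913918.
NZD accumulates by e^(0.0348×150/360) = 1.01460563.
Forward (TRY per NZD) = 14.76 × 1.01913918 / 1.01460563 = 14.825952.

14.8260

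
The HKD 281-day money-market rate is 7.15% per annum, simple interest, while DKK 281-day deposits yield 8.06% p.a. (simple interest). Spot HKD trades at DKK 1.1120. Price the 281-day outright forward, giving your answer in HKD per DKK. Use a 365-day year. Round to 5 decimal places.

T = 281/365 years.
Growth of 1 DKK over T: 1 + 0.0806×281/365 = 1.062051.
HKD growth factor: 1 + 0.0715×281/365 = 1.0550452.
CIP: F = S · (grow DKK)/(grow HKD) = 1.112 × 1.062051/1.0550452 = 1.119384 DKK per HKD.
Quoted the other way: 1/1.119384 = 0.89335 HKD per DKK.

0.89335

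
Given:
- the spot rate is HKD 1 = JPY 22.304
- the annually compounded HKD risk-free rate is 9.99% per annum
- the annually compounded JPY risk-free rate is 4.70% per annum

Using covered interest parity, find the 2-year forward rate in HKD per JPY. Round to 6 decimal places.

0.049480

T = 2 years.
JPY accumulates by (1 + 0.0470)^2 = 1.096209.
HKD growth factor: (1 + 0.0999)^2 = 1.209780.
So F = 22.304 × 1.096209 / 1.209780 = 20.21016 (JPY/HKD).
Invert for HKD per JPY: 1 / 20.21016 = 0.049480.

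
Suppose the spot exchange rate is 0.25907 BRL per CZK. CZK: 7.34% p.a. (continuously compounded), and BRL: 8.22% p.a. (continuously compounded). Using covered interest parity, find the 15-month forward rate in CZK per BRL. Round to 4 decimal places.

3.8177

T = 15/12 years.
BRL accumulates by e^(0.0822×15/12) = 1.1082143.
CZK accumulates by e^(0.0734×15/12) = 1.0960908.
CIP: F = S · (grow BRL)/(grow CZK) = 0.25907 × 1.1082143/1.0960908 = 0.2619355 BRL per CZK.
Invert for CZK per BRL: 1 / 0.2619355 = 3.8177.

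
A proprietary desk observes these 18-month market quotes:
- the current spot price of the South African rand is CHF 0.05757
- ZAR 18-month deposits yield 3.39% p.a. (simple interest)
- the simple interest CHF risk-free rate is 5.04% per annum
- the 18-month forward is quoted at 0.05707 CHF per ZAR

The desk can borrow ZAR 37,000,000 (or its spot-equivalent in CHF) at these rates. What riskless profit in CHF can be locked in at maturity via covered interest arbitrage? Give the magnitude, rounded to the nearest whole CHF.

CHF 72,160

T = 18/12 years.
Invest the ZAR and cover forward: 37,000,000 × 1.050850 × 0.05707 = CHF 2,218,964.35.
Convert at spot and invest in CHF: 37,000,000 × 0.05757 × 1.075600 = CHF 2,291,124.80.
The quoted forward undervalues ZAR, so borrow ZAR, convert to CHF at spot, deposit the CHF at 5.04%, and buy ZAR forward at 0.05707 to cover the loan.
The gap between the two covered legs is CHF 72,160.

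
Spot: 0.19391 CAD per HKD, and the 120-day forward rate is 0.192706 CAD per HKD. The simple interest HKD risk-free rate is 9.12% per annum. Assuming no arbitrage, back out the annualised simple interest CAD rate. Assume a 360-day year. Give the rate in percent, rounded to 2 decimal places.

7.20%

T = 120/360 years.
F/S = 0.192706/0.19391 = 0.9937909 = (growth of CAD) / (growth of HKD).
The HKD side grows by 1 + 0.0912×120/360 = 1.030400.
So the CAD growth factor = 1.0240021.
(1.0240021 − 1)/T = 0.072006, i.e. 7.20%.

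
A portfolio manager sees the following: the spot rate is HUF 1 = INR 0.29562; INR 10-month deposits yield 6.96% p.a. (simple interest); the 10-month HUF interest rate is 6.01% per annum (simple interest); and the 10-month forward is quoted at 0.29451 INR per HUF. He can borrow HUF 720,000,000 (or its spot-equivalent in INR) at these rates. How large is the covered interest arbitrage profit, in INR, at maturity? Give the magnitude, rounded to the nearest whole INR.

INR 2,524,261

T = 10/12 years.
Keep in HUF, deliver into the forward: 720,000,000·1.05008333333·0.29451 = INR 222,667,230.60.
Swap to INR now, deposit: 720,000,000·0.29562·1.058000 = INR 225,191,491.20.
The quoted forward undervalues HUF, so borrow HUF, convert to INR at spot, deposit the INR at 6.96%, and buy HUF forward at 0.29451 to cover the loan.
Profit = 225,191,491.20 − 222,667,230.60 = INR 2,524,261.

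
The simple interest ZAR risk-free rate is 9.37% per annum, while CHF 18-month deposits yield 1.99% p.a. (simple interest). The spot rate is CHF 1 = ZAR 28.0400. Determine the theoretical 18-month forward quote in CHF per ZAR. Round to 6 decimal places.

0.032202

T = 18/12 years.
ZAR accumulates by 1 + 0.0937×18/12 = 1.140550.
CHF growth factor: 1 + 0.0199×18/12 = 1.029850.
Forward (ZAR per CHF) = 28.04 × 1.140550 / 1.029850 = 31.05406.
Invert for CHF per ZAR: 1 / 31.05406 = 0.032202.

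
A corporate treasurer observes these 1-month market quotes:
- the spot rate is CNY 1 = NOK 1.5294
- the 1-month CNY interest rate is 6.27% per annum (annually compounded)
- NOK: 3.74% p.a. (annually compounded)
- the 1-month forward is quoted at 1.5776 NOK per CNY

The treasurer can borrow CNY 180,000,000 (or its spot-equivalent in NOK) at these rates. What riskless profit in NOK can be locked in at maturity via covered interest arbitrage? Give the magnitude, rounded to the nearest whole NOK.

T = 1/12 years.
Route A — deposit CNY, sell forward: 180,000,000 × 1.00508059931 × 1.5776 = NOK 285,410,727.62.
Route B — convert at spot, deposit NOK: 180,000,000 × 1.5294 × 1.00306448454 = NOK 276,135,628.08.
The quoted forward overvalues CNY, so borrow NOK, buy CNY at spot, deposit the CNY at 6.27%, and sell the proceeds forward at 1.5776.
Profit = 285,410,727.62 − 276,135,628.08 = NOK 9,275,100.

NOK 9,275,100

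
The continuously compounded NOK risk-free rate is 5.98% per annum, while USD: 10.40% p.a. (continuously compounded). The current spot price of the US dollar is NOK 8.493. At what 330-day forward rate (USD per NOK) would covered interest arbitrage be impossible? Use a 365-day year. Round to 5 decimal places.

T = 330/365 years.
Growth of 1 NOK over T: e^(0.0598×330/365) = 1.055554.
USD growth factor: e^(0.1040×330/365) = 1.0985898.
So F = 8.493 × 1.055554 / 1.0985898 = 8.160298 (NOK/USD).
Quoted the other way: 1/8.160298 = 0.12254 USD per NOK.

0.12254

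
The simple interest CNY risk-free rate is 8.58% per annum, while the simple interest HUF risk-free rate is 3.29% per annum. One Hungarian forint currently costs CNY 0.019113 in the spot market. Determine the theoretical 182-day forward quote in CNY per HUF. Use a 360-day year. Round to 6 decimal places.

T = 182/360 years.
CNY accumulates by 1 + 0.0858×182/360 = 1.0433767.
HUF growth factor: 1 + 0.0329×182/360 = 1.0166328.
Forward (CNY per HUF) = 0.019113 × 1.0433767 / 1.0166328 = 0.01961579.

0.019616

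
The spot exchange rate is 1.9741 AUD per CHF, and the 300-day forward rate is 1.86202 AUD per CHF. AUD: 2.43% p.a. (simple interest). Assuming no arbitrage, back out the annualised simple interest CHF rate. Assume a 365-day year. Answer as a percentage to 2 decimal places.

T = 300/365 years.
CIP gives F = S · g_AUD/g_CHF, so g_AUD/g_CHF = 1.86202/1.9741 = 0.9432248.
The AUD side grows by 1 + 0.0243×300/365 = 1.0199726.
So the CHF growth factor = 1.0813675.
r = (1.0813675 − 1)/(300/365) = 0.098997 → 9.90%.

9.90%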